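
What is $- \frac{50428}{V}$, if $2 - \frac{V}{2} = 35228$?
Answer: $\frac{12607}{17613} \approx 0.71578$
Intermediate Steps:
$V = -70452$ ($V = 4 - 70456 = -70452$)
$- \frac{50428}{V} = - \frac{50428}{-70452} = \left(-50428\right) \left(- \frac{1}{70452}\right) = \frac{12607}{17613}$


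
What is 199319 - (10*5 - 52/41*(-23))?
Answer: 8168833/41 ≈ 1.9924e+5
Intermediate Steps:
199319 - (10*5 - 52/41*(-23)) = 199319 - (50 - 52*1/41*(-23)) = 199319 - (50 - 52/41*(-23)) = 199319 - (50 + 1196/41) = 199319 - 1*3246/41 = 199319 - 3246/41 = 8168833/41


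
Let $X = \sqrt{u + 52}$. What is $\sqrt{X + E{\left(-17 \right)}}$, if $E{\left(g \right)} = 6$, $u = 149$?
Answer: $\sqrt{6 + \sqrt{201}} \approx 4.4919$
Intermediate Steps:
$X = \sqrt{201}$ ($X = \sqrt{149 + 52} = \sqrt{201} \approx 14.177$)
$\sqrt{X + E{\left(-17 \right)}} = \sqrt{\sqrt{201} + 6} = \sqrt{6 + \sqrt{201}}$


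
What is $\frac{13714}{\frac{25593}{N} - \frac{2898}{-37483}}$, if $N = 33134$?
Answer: $\frac{17032263055508}{1055324751} \approx 16139.0$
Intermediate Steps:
$\frac{13714}{\frac{25593}{N} - \frac{2898}{-37483}} = \frac{13714}{\frac{25593}{33134} - \frac{2898}{-37483}} = \frac{13714}{25593 \cdot \frac{1}{33134} - - \frac{2898}{37483}} = \frac{13714}{\frac{25593}{33134} + \frac{2898}{37483}} = \frac{13714}{\frac{1055324751}{1241961722}} = 13714 \cdot \frac{1241961722}{1055324751} = \frac{17032263055508}{1055324751}$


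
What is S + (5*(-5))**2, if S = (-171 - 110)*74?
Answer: -20169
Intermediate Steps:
S = -20794 (S = -281*74 = -20794)
S + (5*(-5))**2 = -20794 + (5*(-5))**2 = -20794 + (-25)**2 = -20794 + 625 = -20169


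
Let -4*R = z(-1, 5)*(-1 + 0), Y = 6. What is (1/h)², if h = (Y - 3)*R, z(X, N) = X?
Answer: 16/9 ≈ 1.7778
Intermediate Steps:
R = -¼ (R = -(-1)*(-1 + 0)/4 = -(-1)*(-1)/4 = -¼*1 = -¼ ≈ -0.25000)
h = -¾ (h = (6 - 3)*(-¼) = 3*(-¼) = -¾ ≈ -0.75000)
(1/h)² = (1/(-¾))² = (-4/3)² = 16/9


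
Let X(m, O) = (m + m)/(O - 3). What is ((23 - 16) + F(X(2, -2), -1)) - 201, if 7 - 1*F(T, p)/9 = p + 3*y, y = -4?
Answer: -14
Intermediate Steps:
X(m, O) = 2*m/(-3 + O) (X(m, O) = (2*m)/(-3 + O) = 2*m/(-3 + O))
F(T, p) = 171 - 9*p (F(T, p) = 63 - 9*(p + 3*(-4)) = 63 - 9*(p - 12) = 63 - 9*(-12 + p) = 63 + (108 - 9*p) = 171 - 9*p)
((23 - 16) + F(X(2, -2), -1)) - 201 = ((23 - 16) + (171 - 9*(-1))) - 201 = (7 + (171 + 9)) - 201 = (7 + 180) - 201 = 187 - 201 = -14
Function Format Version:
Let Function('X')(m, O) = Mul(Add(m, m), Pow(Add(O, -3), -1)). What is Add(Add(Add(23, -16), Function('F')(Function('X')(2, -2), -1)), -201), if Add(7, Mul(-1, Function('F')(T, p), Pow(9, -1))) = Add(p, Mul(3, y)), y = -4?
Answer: -14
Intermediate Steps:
Function('X')(m, O) = Mul(2, m, Pow(Add(-3, O), -1)) (Function('X')(m, O) = Mul(Mul(2, m), Pow(Add(-3, O), -1)) = Mul(2, m, Pow(Add(-3, O), -1)))
Function('F')(T, p) = Add(171, Mul(-9, p)) (Function('F')(T, p) = Add(63, Mul(-9, Add(p, Mul(3, -4)))) = Add(63, Mul(-9, Add(p, -12))) = Add(63, Mul(-9, Add(-12, p))) = Add(63, Add(108, Mul(-9, p))) = Add(171, Mul(-9, p)))
Add(Add(Add(23, -16), Function('F')(Function('X')(2, -2), -1)), -201) = Add(Add(Add(23, -16), Add(171, Mul(-9, -1))), -201) = Add(Add(7, Add(171, 9)), -201) = Add(Add(7, 180), -201) = Add(187, -201) = -14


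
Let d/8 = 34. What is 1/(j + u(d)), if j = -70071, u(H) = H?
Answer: -1/69799 ≈ -1.4327e-5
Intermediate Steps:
d = 272 (d = 8*34 = 272)
1/(j + u(d)) = 1/(-70071 + 272) = 1/(-69799) = -1/69799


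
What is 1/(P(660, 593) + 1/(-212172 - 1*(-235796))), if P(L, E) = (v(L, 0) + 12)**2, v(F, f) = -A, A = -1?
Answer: 23624/3992457 ≈ 0.0059172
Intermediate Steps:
v(F, f) = 1 (v(F, f) = -1*(-1) = 1)
P(L, E) = 169 (P(L, E) = (1 + 12)**2 = 13**2 = 169)
1/(P(660, 593) + 1/(-212172 - 1*(-235796))) = 1/(169 + 1/(-212172 - 1*(-235796))) = 1/(169 + 1/(-212172 + 235796)) = 1/(169 + 1/23624) = 1/(3992457/23624) = 23624/3992457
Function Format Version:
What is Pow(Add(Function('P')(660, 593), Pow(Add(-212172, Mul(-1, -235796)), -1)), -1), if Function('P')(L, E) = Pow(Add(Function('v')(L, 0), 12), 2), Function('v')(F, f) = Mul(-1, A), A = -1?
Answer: Rational(23624, 3992457) ≈ 0.0059172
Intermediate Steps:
Function('v')(F, f) = 1 (Function('v')(F, f) = Mul(-1, -1) = 1)
Function('P')(L, E) = 169 (Function('P')(L, E) = Pow(Add(1, 12), 2) = Pow(13, 2) = 169)
Pow(Add(Function('P')(660, 593), Pow(Add(-212172, Mul(-1, -235796)), -1)), -1) = Pow(Add(169, Pow(Add(-212172, Mul(-1, -235796)), -1)), -1) = Pow(Add(169, Pow(Add(-212172, 235796), -1)), -1) = Pow(Add(169, Pow(23624, -1)), -1) = Pow(Add(169, Rational(1, 23624)), -1) = Pow(Rational(3992457, 23624), -1) = Rational(23624, 3992457)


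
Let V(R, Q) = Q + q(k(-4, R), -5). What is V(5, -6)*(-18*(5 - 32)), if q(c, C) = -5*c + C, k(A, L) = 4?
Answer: -15066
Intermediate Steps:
q(c, C) = C - 5*c
V(R, Q) = -25 + Q (V(R, Q) = Q + (-5 - 5*4) = Q + (-5 - 20) = Q - 25 = -25 + Q)
V(5, -6)*(-18*(5 - 32)) = (-25 - 6)*(-18*(5 - 32)) = -(-558)*(-27) = -31*486 = -15066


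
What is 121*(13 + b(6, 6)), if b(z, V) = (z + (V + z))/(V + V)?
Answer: 3509/2 ≈ 1754.5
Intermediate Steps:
b(z, V) = (V + 2*z)/(2*V) (b(z, V) = (V + 2*z)/((2*V)) = (V + 2*z)*(1/(2*V)) = (V + 2*z)/(2*V))
121*(13 + b(6, 6)) = 121*(13 + (6 + (½)*6)/6) = 121*(13 + (6 + 3)/6) = 121*(13 + (⅙)*9) = 121*(13 + 3/2) = 121*(29/2) = 3509/2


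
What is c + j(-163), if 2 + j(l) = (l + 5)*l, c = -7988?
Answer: 17764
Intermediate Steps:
j(l) = -2 + l*(5 + l) (j(l) = -2 + (l + 5)*l = -2 + (5 + l)*l = -2 + l*(5 + l))
c + j(-163) = -7988 + (-2 + (-163)² + 5*(-163)) = -7988 + (-2 + 26569 - 815) = -7988 + 25752 = 17764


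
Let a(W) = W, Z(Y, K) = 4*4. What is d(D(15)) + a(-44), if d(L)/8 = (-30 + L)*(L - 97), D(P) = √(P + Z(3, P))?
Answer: 23484 - 1016*√31 ≈ 17827.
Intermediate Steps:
Z(Y, K) = 16
D(P) = √(16 + P) (D(P) = √(P + 16) = √(16 + P))
d(L) = 8*(-97 + L)*(-30 + L) (d(L) = 8*((-30 + L)*(L - 97)) = 8*((-30 + L)*(-97 + L)) = 8*((-97 + L)*(-30 + L)) = 8*(-97 + L)*(-30 + L))
d(D(15)) + a(-44) = (23280 - 1016*√(16 + 15) + 8*(√(16 + 15))²) - 44 = (23280 - 1016*√31 + 8*(√31)²) - 44 = (23280 - 1016*√31 + 8*31) - 44 = (23280 - 1016*√31 + 248) - 44 = (23528 - 1016*√31) - 44 = 23484 - 1016*√31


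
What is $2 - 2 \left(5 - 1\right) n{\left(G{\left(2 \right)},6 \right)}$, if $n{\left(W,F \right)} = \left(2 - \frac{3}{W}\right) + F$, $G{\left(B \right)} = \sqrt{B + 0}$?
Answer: $-128 + 24 \sqrt{2} \approx -94.059$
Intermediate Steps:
$G{\left(B \right)} = \sqrt{B}$
$n{\left(W,F \right)} = 2 + F - \frac{3}{W}$
$2 - 2 \left(5 - 1\right) n{\left(G{\left(2 \right)},6 \right)} = 2 - 2 \left(5 - 1\right) \left(2 + 6 - \frac{3}{\sqrt{2}}\right) = 2 \left(-2\right) 4 \left(2 + 6 - 3 \frac{\sqrt{2}}{2}\right) = 2 \left(- 8 \left(2 + 6 - \frac{3 \sqrt{2}}{2}\right)\right) = 2 \left(- 8 \left(8 - \frac{3 \sqrt{2}}{2}\right)\right) = 2 \left(-64 + 12 \sqrt{2}\right) = -128 + 24 \sqrt{2}$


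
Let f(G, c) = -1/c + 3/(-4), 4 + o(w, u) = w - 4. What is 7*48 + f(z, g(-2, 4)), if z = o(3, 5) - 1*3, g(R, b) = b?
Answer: 335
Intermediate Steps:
o(w, u) = -8 + w (o(w, u) = -4 + (w - 4) = -4 + (-4 + w) = -8 + w)
z = -8 (z = (-8 + 3) - 1*3 = -5 - 3 = -8)
f(G, c) = -¾ - 1/c (f(G, c) = -1/c + 3*(-¼) = -1/c - ¾ = -¾ - 1/c)
7*48 + f(z, g(-2, 4)) = 7*48 + (-¾ - 1/4) = 336 + (-¾ - 1*¼) = 336 + (-¾ - ¼) = 336 - 1 = 335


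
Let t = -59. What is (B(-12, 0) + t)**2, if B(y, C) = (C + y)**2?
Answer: 7225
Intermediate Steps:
(B(-12, 0) + t)**2 = ((0 - 12)**2 - 59)**2 = ((-12)**2 - 59)**2 = (144 - 59)**2 = 85**2 = 7225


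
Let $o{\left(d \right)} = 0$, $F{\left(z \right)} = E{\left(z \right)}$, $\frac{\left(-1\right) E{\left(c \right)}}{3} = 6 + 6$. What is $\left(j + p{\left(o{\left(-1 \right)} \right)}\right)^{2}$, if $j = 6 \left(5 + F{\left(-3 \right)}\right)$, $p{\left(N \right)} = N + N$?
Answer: $34596$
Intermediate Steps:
$E{\left(c \right)} = -36$ ($E{\left(c \right)} = - 3 \left(6 + 6\right) = \left(-3\right) 12 = -36$)
$F{\left(z \right)} = -36$
$p{\left(N \right)} = 2 N$
$j = -186$ ($j = 6 \left(5 - 36\right) = 6 \left(-31\right) = -186$)
$\left(j + p{\left(o{\left(-1 \right)} \right)}\right)^{2} = \left(-186 + 2 \cdot 0\right)^{2} = \left(-186 + 0\right)^{2} = \left(-186\right)^{2} = 34596$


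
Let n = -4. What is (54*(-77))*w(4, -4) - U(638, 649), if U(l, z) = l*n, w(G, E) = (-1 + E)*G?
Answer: 85712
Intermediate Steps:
w(G, E) = G*(-1 + E)
U(l, z) = -4*l (U(l, z) = l*(-4) = -4*l)
(54*(-77))*w(4, -4) - U(638, 649) = (54*(-77))*(4*(-1 - 4)) - (-4)*638 = -16632*(-5) - 1*(-2552) = -4158*(-20) + 2552 = 83160 + 2552 = 85712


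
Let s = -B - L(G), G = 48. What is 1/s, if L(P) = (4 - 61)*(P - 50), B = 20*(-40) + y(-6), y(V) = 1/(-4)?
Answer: 4/2745 ≈ 0.0014572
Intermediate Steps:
y(V) = -¼
B = -3201/4 (B = 20*(-40) - ¼ = -800 - ¼ = -3201/4 ≈ -800.25)
L(P) = 2850 - 57*P (L(P) = -57*(-50 + P) = 2850 - 57*P)
s = 2745/4 (s = -1*(-3201/4) - (2850 - 57*48) = 3201/4 - (2850 - 2736) = 3201/4 - 1*114 = 3201/4 - 114 = 2745/4 ≈ 686.25)
1/s = 1/(2745/4) = 4/2745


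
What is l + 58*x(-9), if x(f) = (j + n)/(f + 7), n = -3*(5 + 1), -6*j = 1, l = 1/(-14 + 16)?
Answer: 1582/3 ≈ 527.33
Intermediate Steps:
l = ½ (l = 1/2 = ½ ≈ 0.50000)
j = -⅙ (j = -⅙*1 = -⅙ ≈ -0.16667)
n = -18 (n = -3*6 = -18)
x(f) = -109/(6*(7 + f)) (x(f) = (-⅙ - 18)/(f + 7) = -109/(6*(7 + f)))
l + 58*x(-9) = ½ + 58*(-109/(42 + 6*(-9))) = ½ + 58*(-109/(42 - 54)) = ½ + 58*(-109/(-12)) = ½ + 58*(-109*(-1/12)) = ½ + 58*(109/12) = ½ + 3161/6 = 1582/3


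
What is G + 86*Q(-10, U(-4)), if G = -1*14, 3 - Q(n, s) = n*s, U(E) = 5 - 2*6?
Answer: -5776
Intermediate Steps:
U(E) = -7 (U(E) = 5 - 12 = -7)
Q(n, s) = 3 - n*s
G = -14
G + 86*Q(-10, U(-4)) = -14 + 86*(3 - 1*(-10)*(-7)) = -14 + 86*(3 - 70) = -14 + 86*(-67) = -14 - 5762 = -5776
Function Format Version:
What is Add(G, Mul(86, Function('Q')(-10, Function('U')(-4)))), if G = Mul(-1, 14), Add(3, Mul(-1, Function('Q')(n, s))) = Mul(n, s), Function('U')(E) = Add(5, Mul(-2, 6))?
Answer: -5776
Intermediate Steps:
Function('U')(E) = -7 (Function('U')(E) = Add(5, -12) = -7)
Function('Q')(n, s) = Add(3, Mul(-1, n, s)) (Function('Q')(n, s) = Add(3, Mul(-1, Mul(n, s))) = Add(3, Mul(-1, n, s)))
G = -14
Add(G, Mul(86, Function('Q')(-10, Function('U')(-4)))) = Add(-14, Mul(86, Add(3, Mul(-1, -10, -7)))) = Add(-14, Mul(86, Add(3, -70))) = Add(-14, Mul(86, -67)) = Add(-14, -5762) = -5776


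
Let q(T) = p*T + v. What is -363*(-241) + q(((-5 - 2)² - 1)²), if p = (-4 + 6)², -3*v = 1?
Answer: 290096/3 ≈ 96699.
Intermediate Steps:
v = -⅓ (v = -⅓*1 = -⅓ ≈ -0.33333)
p = 4 (p = 2² = 4)
q(T) = -⅓ + 4*T (q(T) = 4*T - ⅓ = -⅓ + 4*T)
-363*(-241) + q(((-5 - 2)² - 1)²) = -363*(-241) + (-⅓ + 4*((-5 - 2)² - 1)²) = 87483 + (-⅓ + 4*((-7)² - 1)²) = 87483 + (-⅓ + 4*(49 - 1)²) = 87483 + (-⅓ + 4*48²) = 87483 + (-⅓ + 4*2304) = 87483 + (-⅓ + 9216) = 87483 + 27647/3 = 290096/3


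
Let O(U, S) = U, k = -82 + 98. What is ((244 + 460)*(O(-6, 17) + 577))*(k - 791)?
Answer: -311537600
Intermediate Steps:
k = 16
((244 + 460)*(O(-6, 17) + 577))*(k - 791) = ((244 + 460)*(-6 + 577))*(16 - 791) = (704*571)*(-775) = 401984*(-775) = -311537600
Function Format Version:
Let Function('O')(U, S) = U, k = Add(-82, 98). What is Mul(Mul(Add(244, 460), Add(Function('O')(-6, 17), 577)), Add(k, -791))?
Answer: -311537600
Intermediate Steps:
k = 16
Mul(Mul(Add(244, 460), Add(Function('O')(-6, 17), 577)), Add(k, -791)) = Mul(Mul(Add(244, 460), Add(-6, 577)), Add(16, -791)) = Mul(Mul(704, 571), -775) = Mul(401984, -775) = -311537600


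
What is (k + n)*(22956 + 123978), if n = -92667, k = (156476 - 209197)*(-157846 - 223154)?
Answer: 2951405708801022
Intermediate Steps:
k = 20086701000 (k = -52721*(-381000) = 20086701000)
(k + n)*(22956 + 123978) = (20086701000 - 92667)*(22956 + 123978) = 20086608333*146934 = 2951405708801022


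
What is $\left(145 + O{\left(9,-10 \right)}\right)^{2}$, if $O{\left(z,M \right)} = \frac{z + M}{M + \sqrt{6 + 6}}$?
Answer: $\frac{10192057}{484} + \frac{6385 \sqrt{3}}{968} \approx 21069.0$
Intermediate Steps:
$O{\left(z,M \right)} = \frac{M + z}{M + 2 \sqrt{3}}$ ($O{\left(z,M \right)} = \frac{M + z}{M + \sqrt{12}} = \frac{M + z}{M + 2 \sqrt{3}}$)
$\left(145 + O{\left(9,-10 \right)}\right)^{2} = \left(145 + \frac{-10 + 9}{-10 + 2 \sqrt{3}}\right)^{2} = \left(145 + \frac{1}{-10 + 2 \sqrt{3}} \left(-1\right)\right)^{2} = \left(145 - \frac{1}{-10 + 2 \sqrt{3}}\right)^{2}$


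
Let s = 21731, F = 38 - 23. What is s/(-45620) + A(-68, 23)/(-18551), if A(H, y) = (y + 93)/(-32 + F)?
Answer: -6847948357/14387042540 ≈ -0.47598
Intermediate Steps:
F = 15
A(H, y) = -93/17 - y/17 (A(H, y) = (y + 93)/(-32 + 15) = (93 + y)/(-17) = (93 + y)*(-1/17) = -93/17 - y/17)
s/(-45620) + A(-68, 23)/(-18551) = 21731/(-45620) + (-93/17 - 1/17*23)/(-18551) = 21731*(-1/45620) + (-93/17 - 23/17)*(-1/18551) = -21731/45620 - 116/17*(-1/18551) = -21731/45620 + 116/315367 = -6847948357/14387042540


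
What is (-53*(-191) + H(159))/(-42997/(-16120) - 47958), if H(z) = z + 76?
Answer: -5386160/24936773 ≈ -0.21599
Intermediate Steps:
H(z) = 76 + z
(-53*(-191) + H(159))/(-42997/(-16120) - 47958) = (-53*(-191) + (76 + 159))/(-42997/(-16120) - 47958) = (10123 + 235)/(-42997*(-1/16120) - 47958) = 10358/(1387/520 - 47958) = 10358/(-24936773/520) = 10358*(-520/24936773) = -5386160/24936773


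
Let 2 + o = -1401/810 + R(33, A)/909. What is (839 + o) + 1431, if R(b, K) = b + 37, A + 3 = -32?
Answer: 61803293/27270 ≈ 2266.3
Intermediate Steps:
A = -35 (A = -3 - 32 = -35)
R(b, K) = 37 + b
o = -99607/27270 (o = -2 + (-1401/810 + (37 + 33)/909) = -2 + (-1401*1/810 + 70*(1/909)) = -2 + (-467/270 + 70/909) = -2 - 45067/27270 = -99607/27270 ≈ -3.6526)
(839 + o) + 1431 = (839 - 99607/27270) + 1431 = 22779923/27270 + 1431 = 61803293/27270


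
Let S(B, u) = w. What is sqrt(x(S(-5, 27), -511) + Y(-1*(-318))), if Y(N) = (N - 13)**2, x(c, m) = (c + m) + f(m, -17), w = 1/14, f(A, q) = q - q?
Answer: sqrt(18132758)/14 ≈ 304.16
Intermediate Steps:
f(A, q) = 0
w = 1/14 ≈ 0.071429
S(B, u) = 1/14
x(c, m) = c + m (x(c, m) = (c + m) + 0 = c + m)
Y(N) = (-13 + N)**2
sqrt(x(S(-5, 27), -511) + Y(-1*(-318))) = sqrt((1/14 - 511) + (-13 - 1*(-318))**2) = sqrt(-7153/14 + (-13 + 318)**2) = sqrt(-7153/14 + 305**2) = sqrt(-7153/14 + 93025) = sqrt(1295197/14) = sqrt(18132758)/14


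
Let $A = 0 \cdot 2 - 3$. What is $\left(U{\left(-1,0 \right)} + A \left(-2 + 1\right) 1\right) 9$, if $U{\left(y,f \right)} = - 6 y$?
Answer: $81$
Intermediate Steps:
$A = -3$ ($A = 0 - 3 = -3$)
$\left(U{\left(-1,0 \right)} + A \left(-2 + 1\right) 1\right) 9 = \left(\left(-6\right) \left(-1\right) - 3 \left(-2 + 1\right) 1\right) 9 = \left(6 - 3 \left(\left(-1\right) 1\right)\right) 9 = \left(6 - -3\right) 9 = \left(6 + 3\right) 9 = 9 \cdot 9 = 81$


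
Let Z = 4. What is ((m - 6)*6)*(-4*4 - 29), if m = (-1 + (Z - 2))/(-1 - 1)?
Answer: 1755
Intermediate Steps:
m = -½ (m = (-1 + (4 - 2))/(-1 - 1) = (-1 + 2)/(-2) = 1*(-½) = -½ ≈ -0.50000)
((m - 6)*6)*(-4*4 - 29) = ((-½ - 6)*6)*(-4*4 - 29) = (-13/2*6)*(-16 - 29) = -39*(-45) = 1755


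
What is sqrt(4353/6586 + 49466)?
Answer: sqrt(2145636007394)/6586 ≈ 222.41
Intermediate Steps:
sqrt(4353/6586 + 49466) = sqrt(325787429/6586) = sqrt(2145636007394)/6586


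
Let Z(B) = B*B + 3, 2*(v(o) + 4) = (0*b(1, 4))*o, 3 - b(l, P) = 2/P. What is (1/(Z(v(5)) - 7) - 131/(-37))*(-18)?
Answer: -4827/74 ≈ -65.230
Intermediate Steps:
b(l, P) = 3 - 2/P
v(o) = -4 (v(o) = -4 + ((0*(3 - 2/4))*o)/2 = -4 + ((0*(3 - 2*¼))*o)/2 = -4 + ((0*(3 - ½))*o)/2 = -4 + ((0*(5/2))*o)/2 = -4 + (0*o)/2 = -4 + (½)*0 = -4 + 0 = -4)
Z(B) = 3 + B² (Z(B) = B² + 3 = 3 + B²)
(1/(Z(v(5)) - 7) - 131/(-37))*(-18) = (1/((3 + (-4)²) - 7) - 131/(-37))*(-18) = (1/((3 + 16) - 7) - 131*(-1/37))*(-18) = (1/(19 - 7) + 131/37)*(-18) = (1/12 + 131/37)*(-18) = (1609/444)*(-18) = -4827/74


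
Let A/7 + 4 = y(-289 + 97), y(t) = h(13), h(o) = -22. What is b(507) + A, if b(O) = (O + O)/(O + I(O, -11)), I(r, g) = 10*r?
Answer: -2000/11 ≈ -181.82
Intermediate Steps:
y(t) = -22
b(O) = 2/11 (b(O) = (O + O)/(O + 10*O) = (2*O)/((11*O)) = (2*O)*(1/(11*O)) = 2/11)
A = -182 (A = -28 + 7*(-22) = -28 - 154 = -182)
b(507) + A = 2/11 - 182 = -2000/11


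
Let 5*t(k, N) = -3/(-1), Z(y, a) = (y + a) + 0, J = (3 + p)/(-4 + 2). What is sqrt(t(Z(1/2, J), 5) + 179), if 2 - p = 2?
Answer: sqrt(4490)/5 ≈ 13.401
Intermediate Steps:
p = 0 (p = 2 - 1*2 = 2 - 2 = 0)
J = -3/2 (J = (3 + 0)/(-4 + 2) = 3/(-2) = 3*(-1/2) = -3/2 ≈ -1.5000)
Z(y, a) = a + y (Z(y, a) = (a + y) + 0 = a + y)
t(k, N) = 3/5 (t(k, N) = (-3/(-1))/5 = (-3*(-1))/5 = (1/5)*3 = 3/5)
sqrt(t(Z(1/2, J), 5) + 179) = sqrt(3/5 + 179) = sqrt(898/5) = sqrt(4490)/5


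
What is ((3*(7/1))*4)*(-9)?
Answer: -756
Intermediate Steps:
((3*(7/1))*4)*(-9) = ((3*(7*1))*4)*(-9) = ((3*7)*4)*(-9) = (21*4)*(-9) = 84*(-9) = -756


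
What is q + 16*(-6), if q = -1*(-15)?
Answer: -81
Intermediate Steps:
q = 15
q + 16*(-6) = 15 + 16*(-6) = 15 - 96 = -81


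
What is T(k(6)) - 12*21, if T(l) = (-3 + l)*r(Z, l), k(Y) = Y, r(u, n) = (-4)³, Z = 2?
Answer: -444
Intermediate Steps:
r(u, n) = -64
T(l) = 192 - 64*l (T(l) = (-3 + l)*(-64) = 192 - 64*l)
T(k(6)) - 12*21 = (192 - 64*6) - 12*21 = (192 - 384) - 1*252 = -192 - 252 = -444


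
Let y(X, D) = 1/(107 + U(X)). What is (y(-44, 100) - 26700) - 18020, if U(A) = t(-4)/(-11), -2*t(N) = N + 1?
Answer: -105136698/2351 ≈ -44720.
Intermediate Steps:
t(N) = -½ - N/2 (t(N) = -(N + 1)/2 = -(1 + N)/2 = -½ - N/2)
U(A) = -3/22 (U(A) = (-½ - ½*(-4))/(-11) = (-½ + 2)*(-1/11) = (3/2)*(-1/11) = -3/22)
y(X, D) = 22/2351 (y(X, D) = 1/(107 - 3/22) = 1/(2351/22) = 22/2351)
(y(-44, 100) - 26700) - 18020 = (22/2351 - 26700) - 18020 = -62771678/2351 - 18020 = -105136698/2351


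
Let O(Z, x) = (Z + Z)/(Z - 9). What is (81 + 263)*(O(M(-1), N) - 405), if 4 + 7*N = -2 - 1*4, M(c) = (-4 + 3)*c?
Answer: -139406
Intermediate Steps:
M(c) = -c
N = -10/7 (N = -4/7 + (-2 - 1*4)/7 = -4/7 + (-2 - 4)/7 = -4/7 + (⅐)*(-6) = -4/7 - 6/7 = -10/7 ≈ -1.4286)
O(Z, x) = 2*Z/(-9 + Z) (O(Z, x) = (2*Z)/(-9 + Z) = 2*Z/(-9 + Z))
(81 + 263)*(O(M(-1), N) - 405) = (81 + 263)*(2*(-1*(-1))/(-9 - 1*(-1)) - 405) = 344*(2*1/(-9 + 1) - 405) = 344*(2*1/(-8) - 405) = 344*(2*1*(-⅛) - 405) = 344*(-¼ - 405) = 344*(-1621/4) = -139406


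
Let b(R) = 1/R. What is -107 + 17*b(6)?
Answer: -625/6 ≈ -104.17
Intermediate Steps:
-107 + 17*b(6) = -107 + 17/6 = -625/6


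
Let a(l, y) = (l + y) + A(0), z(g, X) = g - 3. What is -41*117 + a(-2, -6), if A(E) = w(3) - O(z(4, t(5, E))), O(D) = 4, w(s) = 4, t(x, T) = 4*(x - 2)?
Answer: -4805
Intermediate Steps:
t(x, T) = -8 + 4*x (t(x, T) = 4*(-2 + x) = -8 + 4*x)
z(g, X) = -3 + g
A(E) = 0 (A(E) = 4 - 1*4 = 4 - 4 = 0)
a(l, y) = l + y (a(l, y) = (l + y) + 0 = l + y)
-41*117 + a(-2, -6) = -41*117 + (-2 - 6) = -4797 - 8 = -4805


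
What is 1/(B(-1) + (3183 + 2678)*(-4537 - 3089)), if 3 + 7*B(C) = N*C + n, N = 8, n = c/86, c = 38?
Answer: -301/13453492240 ≈ -2.2373e-8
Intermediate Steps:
n = 19/43 (n = 38/86 = 38*(1/86) = 19/43 ≈ 0.44186)
B(C) = -110/301 + 8*C/7 (B(C) = -3/7 + (8*C + 19/43)/7 = -3/7 + (19/43 + 8*C)/7 = -3/7 + (19/301 + 8*C/7) = -110/301 + 8*C/7)
1/(B(-1) + (3183 + 2678)*(-4537 - 3089)) = 1/((-110/301 + (8/7)*(-1)) + (3183 + 2678)*(-4537 - 3089)) = 1/((-110/301 - 8/7) + 5861*(-7626)) = 1/(-454/301 - 44695986) = 1/(-13453492240/301) = -301/13453492240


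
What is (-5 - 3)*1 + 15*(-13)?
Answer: -203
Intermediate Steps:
(-5 - 3)*1 + 15*(-13) = -8*1 - 195 = -8 - 195 = -203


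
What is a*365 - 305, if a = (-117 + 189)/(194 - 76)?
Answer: -4855/59 ≈ -82.288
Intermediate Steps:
a = 36/59 (a = 72/118 = 72*(1/118) = 36/59 ≈ 0.61017)
a*365 - 305 = (36/59)*365 - 305 = 13140/59 - 305 = -4855/59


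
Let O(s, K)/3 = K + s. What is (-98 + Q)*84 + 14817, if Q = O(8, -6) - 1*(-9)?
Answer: 7845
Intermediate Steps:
O(s, K) = 3*K + 3*s (O(s, K) = 3*(K + s) = 3*K + 3*s)
Q = 15 (Q = (3*(-6) + 3*8) - 1*(-9) = (-18 + 24) + 9 = 6 + 9 = 15)
(-98 + Q)*84 + 14817 = (-98 + 15)*84 + 14817 = -83*84 + 14817 = -6972 + 14817 = 7845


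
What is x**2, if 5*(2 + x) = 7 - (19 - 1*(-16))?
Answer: 1444/25 ≈ 57.760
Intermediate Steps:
x = -38/5 (x = -2 + (7 - (19 - 1*(-16)))/5 = -2 + (7 - (19 + 16))/5 = -2 + (7 - 1*35)/5 = -2 + (7 - 35)/5 = -2 + (1/5)*(-28) = -2 - 28/5 = -38/5 ≈ -7.6000)
x**2 = (-38/5)**2 = 1444/25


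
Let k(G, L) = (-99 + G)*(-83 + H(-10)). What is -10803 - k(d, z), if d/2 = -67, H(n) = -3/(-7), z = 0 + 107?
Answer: -210295/7 ≈ -30042.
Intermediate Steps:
z = 107
H(n) = 3/7 (H(n) = -3*(-1/7) = 3/7)
d = -134 (d = 2*(-67) = -134)
k(G, L) = 57222/7 - 578*G/7 (k(G, L) = (-99 + G)*(-83 + 3/7) = (-99 + G)*(-578/7) = 57222/7 - 578*G/7)
-10803 - k(d, z) = -10803 - (57222/7 - 578/7*(-134)) = -10803 - (57222/7 + 77452/7) = -10803 - 1*134674/7 = -10803 - 134674/7 = -210295/7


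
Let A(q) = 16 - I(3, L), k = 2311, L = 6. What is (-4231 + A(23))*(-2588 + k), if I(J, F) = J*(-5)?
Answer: 1163400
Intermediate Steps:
I(J, F) = -5*J
A(q) = 31 (A(q) = 16 - (-5)*3 = 16 - 1*(-15) = 16 + 15 = 31)
(-4231 + A(23))*(-2588 + k) = (-4231 + 31)*(-2588 + 2311) = -4200*(-277) = 1163400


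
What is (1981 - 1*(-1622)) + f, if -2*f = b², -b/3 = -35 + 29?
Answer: 3441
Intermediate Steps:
b = 18 (b = -3*(-35 + 29) = -3*(-6) = 18)
f = -162 (f = -½*18² = -½*324 = -162)
(1981 - 1*(-1622)) + f = (1981 - 1*(-1622)) - 162 = (1981 + 1622) - 162 = 3603 - 162 = 3441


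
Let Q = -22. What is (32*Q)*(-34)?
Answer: 23936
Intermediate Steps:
(32*Q)*(-34) = (32*(-22))*(-34) = -704*(-34) = 23936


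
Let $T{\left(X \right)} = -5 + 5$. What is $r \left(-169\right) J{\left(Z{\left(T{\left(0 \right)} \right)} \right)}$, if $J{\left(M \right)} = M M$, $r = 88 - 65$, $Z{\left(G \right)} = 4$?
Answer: $-62192$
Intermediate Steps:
$T{\left(X \right)} = 0$
$r = 23$ ($r = 88 - 65 = 23$)
$J{\left(M \right)} = M^{2}$
$r \left(-169\right) J{\left(Z{\left(T{\left(0 \right)} \right)} \right)} = 23 \left(-169\right) 4^{2} = \left(-3887\right) 16 = -62192$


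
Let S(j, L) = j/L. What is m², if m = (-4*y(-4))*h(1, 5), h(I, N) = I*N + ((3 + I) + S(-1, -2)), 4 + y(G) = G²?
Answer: 207936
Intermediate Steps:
y(G) = -4 + G²
h(I, N) = 7/2 + I + I*N (h(I, N) = I*N + ((3 + I) - 1/(-2)) = I*N + ((3 + I) - 1*(-½)) = I*N + ((3 + I) + ½) = I*N + (7/2 + I) = 7/2 + I + I*N)
m = -456 (m = (-4*(-4 + (-4)²))*(7/2 + 1 + 1*5) = (-4*(-4 + 16))*(7/2 + 1 + 5) = -4*12*(19/2) = -48*19/2 = -456)
m² = (-456)² = 207936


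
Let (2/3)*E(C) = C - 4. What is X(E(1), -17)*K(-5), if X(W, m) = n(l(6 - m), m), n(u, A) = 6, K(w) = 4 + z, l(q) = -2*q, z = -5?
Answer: -6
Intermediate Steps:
K(w) = -1 (K(w) = 4 - 5 = -1)
E(C) = -6 + 3*C/2 (E(C) = 3*(C - 4)/2 = 3*(-4 + C)/2 = -6 + 3*C/2)
X(W, m) = 6
X(E(1), -17)*K(-5) = 6*(-1) = -6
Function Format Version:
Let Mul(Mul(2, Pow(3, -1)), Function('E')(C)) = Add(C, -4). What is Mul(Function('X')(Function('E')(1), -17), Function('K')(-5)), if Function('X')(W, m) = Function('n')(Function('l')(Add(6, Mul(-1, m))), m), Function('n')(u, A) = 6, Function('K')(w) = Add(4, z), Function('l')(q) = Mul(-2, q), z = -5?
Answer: -6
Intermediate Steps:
Function('K')(w) = -1 (Function('K')(w) = Add(4, -5) = -1)
Function('E')(C) = Add(-6, Mul(Rational(3, 2), C)) (Function('E')(C) = Mul(Rational(3, 2), Add(C, -4)) = Mul(Rational(3, 2), Add(-4, C)) = Add(-6, Mul(Rational(3, 2), C)))
Function('X')(W, m) = 6
Mul(Function('X')(Function('E')(1), -17), Function('K')(-5)) = Mul(6, -1) = -6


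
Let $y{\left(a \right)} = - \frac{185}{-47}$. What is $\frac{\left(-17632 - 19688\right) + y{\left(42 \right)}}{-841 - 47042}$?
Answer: $\frac{1753855}{2250501} \approx 0.77932$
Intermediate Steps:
$y{\left(a \right)} = \frac{185}{47}$ ($y{\left(a \right)} = \left(-185\right) \left(- \frac{1}{47}\right) = \frac{185}{47}$)
$\frac{\left(-17632 - 19688\right) + y{\left(42 \right)}}{-841 - 47042} = \frac{\left(-17632 - 19688\right) + \frac{185}{47}}{-841 - 47042} = \frac{\left(-17632 - 19688\right) + \frac{185}{47}}{-47883} = \left(-37320 + \frac{185}{47}\right) \left(- \frac{1}{47883}\right) = \left(- \frac{1753855}{47}\right) \left(- \frac{1}{47883}\right) = \frac{1753855}{2250501}$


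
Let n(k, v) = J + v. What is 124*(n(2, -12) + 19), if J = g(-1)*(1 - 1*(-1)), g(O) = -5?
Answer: -372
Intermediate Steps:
J = -10 (J = -5*(1 - 1*(-1)) = -5*(1 + 1) = -5*2 = -10)
n(k, v) = -10 + v
124*(n(2, -12) + 19) = 124*((-10 - 12) + 19) = 124*(-22 + 19) = 124*(-3) = -372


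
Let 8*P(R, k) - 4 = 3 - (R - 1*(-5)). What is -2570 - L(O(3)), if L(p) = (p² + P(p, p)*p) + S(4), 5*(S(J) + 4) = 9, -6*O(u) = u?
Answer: -410863/160 ≈ -2567.9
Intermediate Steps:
O(u) = -u/6
S(J) = -11/5 (S(J) = -4 + (⅕)*9 = -4 + 9/5 = -11/5)
P(R, k) = ¼ - R/8 (P(R, k) = ½ + (3 - (R - 1*(-5)))/8 = ½ + (3 - (R + 5))/8 = ½ + (3 - (5 + R))/8 = ½ + (3 + (-5 - R))/8 = ½ + (-2 - R)/8 = ½ + (-¼ - R/8) = ¼ - R/8)
L(p) = -11/5 + p² + p*(¼ - p/8) (L(p) = (p² + (¼ - p/8)*p) - 11/5 = (p² + p*(¼ - p/8)) - 11/5 = -11/5 + p² + p*(¼ - p/8))
-2570 - L(O(3)) = -2570 - (-11/5 + (-⅙*3)/4 + 7*(-⅙*3)²/8) = -2570 - (-11/5 + (¼)*(-½) + 7*(-½)²/8) = -2570 - (-11/5 - ⅛ + (7/8)*(¼)) = -2570 - (-11/5 - ⅛ + 7/32) = -2570 - 1*(-337/160) = -2570 + 337/160 = -410863/160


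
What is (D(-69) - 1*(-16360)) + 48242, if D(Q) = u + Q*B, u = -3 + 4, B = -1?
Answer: 64672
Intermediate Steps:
u = 1
D(Q) = 1 - Q (D(Q) = 1 + Q*(-1) = 1 - Q)
(D(-69) - 1*(-16360)) + 48242 = ((1 - 1*(-69)) - 1*(-16360)) + 48242 = ((1 + 69) + 16360) + 48242 = (70 + 16360) + 48242 = 16430 + 48242 = 64672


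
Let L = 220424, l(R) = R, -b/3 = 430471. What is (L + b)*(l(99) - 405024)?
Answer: 433670220825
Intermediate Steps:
b = -1291413 (b = -3*430471 = -1291413)
(L + b)*(l(99) - 405024) = (220424 - 1291413)*(99 - 405024) = -1070989*(-404925) = 433670220825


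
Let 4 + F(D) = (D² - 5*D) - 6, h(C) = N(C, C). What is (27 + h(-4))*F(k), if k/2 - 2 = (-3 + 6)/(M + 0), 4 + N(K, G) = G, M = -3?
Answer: -304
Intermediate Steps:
N(K, G) = -4 + G
k = 2 (k = 4 + 2*((-3 + 6)/(-3 + 0)) = 4 + 2*(3/(-3)) = 4 + 2*(3*(-⅓)) = 4 + 2*(-1) = 4 - 2 = 2)
h(C) = -4 + C
F(D) = -10 + D² - 5*D (F(D) = -4 + ((D² - 5*D) - 6) = -4 + (-6 + D² - 5*D) = -10 + D² - 5*D)
(27 + h(-4))*F(k) = (27 + (-4 - 4))*(-10 + 2² - 5*2) = (27 - 8)*(-10 + 4 - 10) = 19*(-16) = -304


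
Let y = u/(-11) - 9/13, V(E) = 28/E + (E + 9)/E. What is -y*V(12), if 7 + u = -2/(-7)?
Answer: 287/858 ≈ 0.33450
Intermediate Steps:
u = -47/7 (u = -7 - 2/(-7) = -7 - 2*(-⅐) = -7 + 2/7 = -47/7 ≈ -6.7143)
V(E) = 28/E + (9 + E)/E
y = -82/1001 (y = -47/7/(-11) - 9/13 = -47/7*(-1/11) - 9*1/13 = 47/77 - 9/13 = -82/1001 ≈ -0.081918)
-y*V(12) = -(-82)*(37 + 12)/12/1001 = -(-82)*(1/12)*49/1001 = -(-82)*49/(1001*12) = -1*(-287/858) = 287/858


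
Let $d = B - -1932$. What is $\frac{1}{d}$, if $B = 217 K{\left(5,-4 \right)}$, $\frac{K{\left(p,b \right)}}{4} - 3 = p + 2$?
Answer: $\frac{1}{10612} \approx 9.4233 \cdot 10^{-5}$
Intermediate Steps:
$K{\left(p,b \right)} = 20 + 4 p$ ($K{\left(p,b \right)} = 12 + 4 \left(p + 2\right) = 12 + 4 \left(2 + p\right) = 12 + \left(8 + 4 p\right) = 20 + 4 p$)
$B = 8680$ ($B = 217 \left(20 + 4 \cdot 5\right) = 217 \left(20 + 20\right) = 217 \cdot 40 = 8680$)
$d = 10612$ ($d = 8680 - -1932 = 8680 + 1932 = 10612$)
$\frac{1}{d} = \frac{1}{10612}$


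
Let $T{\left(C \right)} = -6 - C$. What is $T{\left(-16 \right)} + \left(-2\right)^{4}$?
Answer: $26$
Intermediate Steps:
$T{\left(-16 \right)} + \left(-2\right)^{4} = \left(-6 - -16\right) + \left(-2\right)^{4} = \left(-6 + 16\right) + 16 = 10 + 16 = 26$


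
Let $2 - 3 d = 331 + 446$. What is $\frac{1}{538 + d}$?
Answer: $\frac{3}{839} \approx 0.0035757$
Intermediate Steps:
$d = - \frac{775}{3}$ ($d = \frac{2}{3} - \frac{331 + 446}{3} = \frac{2}{3} - 259 = - \frac{775}{3} \approx -258.33$)
$\frac{1}{538 + d} = \frac{1}{538 - \frac{775}{3}} = \frac{1}{\frac{839}{3}} = \frac{3}{839}$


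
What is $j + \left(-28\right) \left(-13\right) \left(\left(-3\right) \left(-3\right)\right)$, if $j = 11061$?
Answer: $14337$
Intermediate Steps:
$j + \left(-28\right) \left(-13\right) \left(\left(-3\right) \left(-3\right)\right) = 11061 + \left(-28\right) \left(-13\right) \left(\left(-3\right) \left(-3\right)\right) = 11061 + 364 \cdot 9 = 11061 + 3276 = 14337$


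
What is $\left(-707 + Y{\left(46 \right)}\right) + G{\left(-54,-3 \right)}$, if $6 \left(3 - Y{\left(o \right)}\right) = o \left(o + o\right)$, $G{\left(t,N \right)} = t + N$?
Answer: $- \frac{4399}{3} \approx -1466.3$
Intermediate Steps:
$G{\left(t,N \right)} = N + t$
$Y{\left(o \right)} = 3 - \frac{o^{2}}{3}$ ($Y{\left(o \right)} = 3 - \frac{o \left(o + o\right)}{6} = 3 - \frac{o 2 o}{6} = 3 - \frac{2 o^{2}}{6} = 3 - \frac{o^{2}}{3}$)
$\left(-707 + Y{\left(46 \right)}\right) + G{\left(-54,-3 \right)} = \left(-707 + \left(3 - \frac{46^{2}}{3}\right)\right) - 57 = \left(-707 + \left(3 - \frac{2116}{3}\right)\right) - 57 = \left(-707 - \frac{2107}{3}\right) - 57 = - \frac{4228}{3} - 57 = - \frac{4399}{3}$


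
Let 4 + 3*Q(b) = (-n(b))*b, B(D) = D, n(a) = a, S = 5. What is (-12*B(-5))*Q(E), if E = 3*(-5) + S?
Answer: -2080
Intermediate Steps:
E = -10 (E = 3*(-5) + 5 = -15 + 5 = -10)
Q(b) = -4/3 - b²/3 (Q(b) = -4/3 + ((-b)*b)/3 = -4/3 + (-b²)/3 = -4/3 - b²/3)
(-12*B(-5))*Q(E) = (-12*(-5))*(-4/3 - ⅓*(-10)²) = 60*(-4/3 - ⅓*100) = 60*(-4/3 - 100/3) = 60*(-104/3) = -2080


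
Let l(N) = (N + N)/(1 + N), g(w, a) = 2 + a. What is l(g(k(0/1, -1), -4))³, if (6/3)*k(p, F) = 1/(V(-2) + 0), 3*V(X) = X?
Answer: 64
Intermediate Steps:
V(X) = X/3
k(p, F) = -¾ (k(p, F) = 1/(2*((⅓)*(-2) + 0)) = 1/(2*(-⅔ + 0)) = 1/(2*(-⅔)) = (½)*(-3/2) = -¾)
l(N) = 2*N/(1 + N) (l(N) = (2*N)/(1 + N) = 2*N/(1 + N))
l(g(k(0/1, -1), -4))³ = (2*(2 - 4)/(1 + (2 - 4)))³ = (2*(-2)/(1 - 2))³ = (2*(-2)/(-1))³ = (2*(-2)*(-1))³ = 4³ = 64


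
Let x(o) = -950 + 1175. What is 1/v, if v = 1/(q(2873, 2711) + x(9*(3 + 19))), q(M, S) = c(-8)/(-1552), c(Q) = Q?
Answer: 43651/194 ≈ 225.01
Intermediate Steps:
x(o) = 225
q(M, S) = 1/194 (q(M, S) = -8/(-1552) = -8*(-1/1552) = 1/194)
v = 194/43651 (v = 1/(1/194 + 225) = 1/(43651/194) = 194/43651 ≈ 0.0044443)
1/v = 1/(194/43651) = 43651/194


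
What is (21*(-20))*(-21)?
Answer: 8820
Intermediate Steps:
(21*(-20))*(-21) = -420*(-21) = 8820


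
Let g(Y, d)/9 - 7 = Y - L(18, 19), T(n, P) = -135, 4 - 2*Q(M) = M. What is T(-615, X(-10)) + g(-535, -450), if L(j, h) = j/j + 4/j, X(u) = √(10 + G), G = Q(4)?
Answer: -4898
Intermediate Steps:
Q(M) = 2 - M/2
G = 0 (G = 2 - ½*4 = 2 - 2 = 0)
X(u) = √10 (X(u) = √(10 + 0) = √10)
L(j, h) = 1 + 4/j
g(Y, d) = 52 + 9*Y (g(Y, d) = 63 + 9*(Y - (4 + 18)/18) = 63 + 9*(Y - 22/18) = 63 + 9*(Y - 1*11/9) = 63 + 9*(Y - 11/9) = 63 + 9*(-11/9 + Y) = 63 + (-11 + 9*Y) = 52 + 9*Y)
T(-615, X(-10)) + g(-535, -450) = -135 + (52 + 9*(-535)) = -135 + (52 - 4815) = -135 - 4763 = -4898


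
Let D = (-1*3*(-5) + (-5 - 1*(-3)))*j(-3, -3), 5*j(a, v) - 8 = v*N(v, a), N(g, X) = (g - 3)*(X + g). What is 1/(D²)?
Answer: 1/67600 ≈ 1.4793e-5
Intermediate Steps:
N(g, X) = (-3 + g)*(X + g)
j(a, v) = 8/5 + v*(v² - 3*a - 3*v + a*v)/5 (j(a, v) = 8/5 + (v*(v² - 3*a - 3*v + a*v))/5 = 8/5 + v*(v² - 3*a - 3*v + a*v)/5)
D = -260 (D = (-1*3*(-5) + (-5 - 1*(-3)))*(8/5 + (⅕)*(-3)*((-3)² - 3*(-3) - 3*(-3) - 3*(-3))) = (-3*(-5) + (-5 + 3))*(8/5 + (⅕)*(-3)*(9 + 9 + 9 + 9)) = (15 - 2)*(8/5 + (⅕)*(-3)*36) = 13*(8/5 - 108/5) = 13*(-20) = -260)
1/(D²) = 1/((-260)²) = 1/67600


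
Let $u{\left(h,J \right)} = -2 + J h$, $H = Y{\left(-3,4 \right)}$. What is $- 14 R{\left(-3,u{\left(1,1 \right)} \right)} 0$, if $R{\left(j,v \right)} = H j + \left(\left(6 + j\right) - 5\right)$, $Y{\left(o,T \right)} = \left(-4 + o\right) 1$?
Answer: $0$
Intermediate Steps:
$Y{\left(o,T \right)} = -4 + o$
$H = -7$ ($H = -4 - 3 = -7$)
$R{\left(j,v \right)} = 1 - 6 j$ ($R{\left(j,v \right)} = - 7 j + \left(\left(6 + j\right) - 5\right) = - 7 j + \left(1 + j\right) = 1 - 6 j$)
$- 14 R{\left(-3,u{\left(1,1 \right)} \right)} 0 = - 14 \left(1 - -18\right) 0 = - 14 \left(1 + 18\right) 0 = \left(-14\right) 19 \cdot 0 = \left(-266\right) 0 = 0$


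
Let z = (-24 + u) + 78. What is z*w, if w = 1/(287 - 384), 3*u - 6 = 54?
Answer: -74/97 ≈ -0.76289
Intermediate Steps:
u = 20 (u = 2 + (⅓)*54 = 2 + 18 = 20)
z = 74 (z = (-24 + 20) + 78 = -4 + 78 = 74)
w = -1/97 (w = 1/(-97) = -1/97 ≈ -0.010309)
z*w = 74*(-1/97) = -74/97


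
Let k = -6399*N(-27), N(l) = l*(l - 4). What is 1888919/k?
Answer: -1888919/5355963 ≈ -0.35268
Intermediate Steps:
N(l) = l*(-4 + l)
k = -5355963 (k = -(-172773)*(-4 - 27) = -(-172773)*(-31) = -6399*837 = -5355963)
1888919/k = 1888919/(-5355963) = 1888919*(-1/5355963) = -1888919/5355963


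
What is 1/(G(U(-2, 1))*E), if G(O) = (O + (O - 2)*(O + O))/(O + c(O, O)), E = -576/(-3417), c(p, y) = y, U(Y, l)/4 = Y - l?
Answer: -1139/2592 ≈ -0.43943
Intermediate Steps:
U(Y, l) = -4*l + 4*Y (U(Y, l) = 4*(Y - l) = -4*l + 4*Y)
E = 192/1139 (E = -576*(-1/3417) = 192/1139 ≈ 0.16857)
G(O) = (O + 2*O*(-2 + O))/(2*O) (G(O) = (O + (O - 2)*(O + O))/(O + O) = (O + (-2 + O)*(2*O))/((2*O)) = (O + 2*O*(-2 + O))*(1/(2*O)) = (O + 2*O*(-2 + O))/(2*O))
1/(G(U(-2, 1))*E) = 1/((-3/2 + (-4*1 + 4*(-2)))*(192/1139)) = 1/((-3/2 + (-4 - 8))*(192/1139)) = 1/((-3/2 - 12)*(192/1139)) = 1/(-27/2*192/1139) = 1/(-2592/1139) = -1139/2592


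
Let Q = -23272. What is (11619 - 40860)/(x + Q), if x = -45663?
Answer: 29241/68935 ≈ 0.42418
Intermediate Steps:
(11619 - 40860)/(x + Q) = (11619 - 40860)/(-45663 - 23272) = -29241/(-68935) = -29241*(-1/68935) = 29241/68935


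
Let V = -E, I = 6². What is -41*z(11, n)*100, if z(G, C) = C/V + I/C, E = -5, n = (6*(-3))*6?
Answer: 269780/3 ≈ 89927.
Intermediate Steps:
n = -108 (n = -18*6 = -108)
I = 36
V = 5 (V = -1*(-5) = 5)
z(G, C) = 36/C + C/5 (z(G, C) = C/5 + 36/C = 36/C + C/5)
-41*z(11, n)*100 = -41*(36/(-108) + (⅕)*(-108))*100 = -41*(36*(-1/108) - 108/5)*100 = -41*(-⅓ - 108/5)*100 = -41*(-329/15)*100 = (13489/15)*100 = 269780/3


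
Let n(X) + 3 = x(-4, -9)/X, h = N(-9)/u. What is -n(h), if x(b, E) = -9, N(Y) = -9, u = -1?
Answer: 4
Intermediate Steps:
h = 9 (h = -9/(-1) = -9*(-1) = 9)
n(X) = -3 - 9/X
-n(h) = -(-3 - 9/9) = -(-3 - 9*⅑) = -(-3 - 1) = -1*(-4) = 4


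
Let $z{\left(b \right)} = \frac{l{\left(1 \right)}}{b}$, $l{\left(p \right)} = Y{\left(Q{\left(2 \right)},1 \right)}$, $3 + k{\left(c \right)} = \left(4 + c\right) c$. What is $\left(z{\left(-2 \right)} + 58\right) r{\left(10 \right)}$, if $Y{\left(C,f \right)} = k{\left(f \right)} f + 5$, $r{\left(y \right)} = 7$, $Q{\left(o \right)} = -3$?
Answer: $\frac{763}{2} \approx 381.5$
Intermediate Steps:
$k{\left(c \right)} = -3 + c \left(4 + c\right)$ ($k{\left(c \right)} = -3 + \left(4 + c\right) c = -3 + c \left(4 + c\right)$)
$Y{\left(C,f \right)} = 5 + f \left(-3 + f^{2} + 4 f\right)$ ($Y{\left(C,f \right)} = \left(-3 + f^{2} + 4 f\right) f + 5 = f \left(-3 + f^{2} + 4 f\right) + 5 = 5 + f \left(-3 + f^{2} + 4 f\right)$)
$l{\left(p \right)} = 7$ ($l{\left(p \right)} = 5 + 1 \left(-3 + 1^{2} + 4 \cdot 1\right) = 5 + 1 \left(-3 + 1 + 4\right) = 5 + 1 \cdot 2 = 5 + 2 = 7$)
$z{\left(b \right)} = \frac{7}{b}$
$\left(z{\left(-2 \right)} + 58\right) r{\left(10 \right)} = \left(\frac{7}{-2} + 58\right) 7 = \left(7 \left(- \frac{1}{2}\right) + 58\right) 7 = \left(- \frac{7}{2} + 58\right) 7 = \frac{109}{2} \cdot 7 = \frac{763}{2}$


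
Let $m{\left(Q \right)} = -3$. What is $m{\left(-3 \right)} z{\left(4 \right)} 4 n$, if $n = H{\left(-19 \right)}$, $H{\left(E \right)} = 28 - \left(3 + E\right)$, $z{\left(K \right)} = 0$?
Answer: $0$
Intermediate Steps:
$H{\left(E \right)} = 25 - E$ ($H{\left(E \right)} = 28 - \left(3 + E\right) = 25 - E$)
$n = 44$ ($n = 25 - -19 = 25 + 19 = 44$)
$m{\left(-3 \right)} z{\left(4 \right)} 4 n = \left(-3\right) 0 \cdot 4 \cdot 44 = 0 \cdot 4 \cdot 44 = 0 \cdot 44 = 0$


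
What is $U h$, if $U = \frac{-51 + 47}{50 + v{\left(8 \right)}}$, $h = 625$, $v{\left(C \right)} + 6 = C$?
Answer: $- \frac{625}{13} \approx -48.077$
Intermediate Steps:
$v{\left(C \right)} = -6 + C$
$U = - \frac{1}{13}$ ($U = \frac{-51 + 47}{50 + \left(-6 + 8\right)} = - \frac{4}{50 + 2} = - \frac{4}{52} = \left(-4\right) \frac{1}{52} = - \frac{1}{13} \approx -0.076923$)
$U h = \left(- \frac{1}{13}\right) 625 = - \frac{625}{13}$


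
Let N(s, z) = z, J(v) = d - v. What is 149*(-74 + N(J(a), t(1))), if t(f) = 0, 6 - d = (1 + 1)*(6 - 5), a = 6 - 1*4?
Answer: -11026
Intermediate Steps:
a = 2 (a = 6 - 4 = 2)
d = 4 (d = 6 - (1 + 1)*(6 - 5) = 6 - 2 = 4)
J(v) = 4 - v
149*(-74 + N(J(a), t(1))) = 149*(-74 + 0) = 149*(-74) = -11026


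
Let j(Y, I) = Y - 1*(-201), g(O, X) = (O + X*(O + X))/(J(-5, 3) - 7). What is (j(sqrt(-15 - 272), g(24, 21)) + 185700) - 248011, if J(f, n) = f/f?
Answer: -62110 + I*sqrt(287) ≈ -62110.0 + 16.941*I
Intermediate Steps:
J(f, n) = 1
g(O, X) = -O/6 - X*(O + X)/6 (g(O, X) = (O + X*(O + X))/(1 - 7) = (O + X*(O + X))/(-6) = (O + X*(O + X))*(-1/6) = -O/6 - X*(O + X)/6)
j(Y, I) = 201 + Y (j(Y, I) = Y + 201 = 201 + Y)
(j(sqrt(-15 - 272), g(24, 21)) + 185700) - 248011 = ((201 + sqrt(-15 - 272)) + 185700) - 248011 = ((201 + sqrt(-287)) + 185700) - 248011 = ((201 + I*sqrt(287)) + 185700) - 248011 = (185901 + I*sqrt(287)) - 248011 = -62110 + I*sqrt(287)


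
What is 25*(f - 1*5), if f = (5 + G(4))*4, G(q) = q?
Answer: 775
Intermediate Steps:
f = 36 (f = (5 + 4)*4 = 9*4 = 36)
25*(f - 1*5) = 25*(36 - 1*5) = 25*(36 - 5) = 25*31 = 775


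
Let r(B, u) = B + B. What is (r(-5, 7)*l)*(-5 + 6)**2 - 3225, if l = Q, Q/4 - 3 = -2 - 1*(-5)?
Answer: -3465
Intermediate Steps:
Q = 24 (Q = 12 + 4*(-2 - 1*(-5)) = 12 + 4*(-2 + 5) = 12 + 4*3 = 12 + 12 = 24)
r(B, u) = 2*B
l = 24
(r(-5, 7)*l)*(-5 + 6)**2 - 3225 = ((2*(-5))*24)*(-5 + 6)**2 - 3225 = -10*24*1**2 - 3225 = -240*1 - 3225 = -240 - 3225 = -3465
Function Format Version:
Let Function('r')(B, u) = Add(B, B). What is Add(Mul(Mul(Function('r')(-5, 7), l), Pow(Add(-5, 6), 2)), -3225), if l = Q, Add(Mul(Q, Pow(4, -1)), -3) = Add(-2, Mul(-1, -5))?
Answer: -3465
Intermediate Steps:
Q = 24 (Q = Add(12, Mul(4, Add(-2, Mul(-1, -5)))) = Add(12, Mul(4, Add(-2, 5))) = Add(12, Mul(4, 3)) = Add(12, 12) = 24)
Function('r')(B, u) = Mul(2, B)
l = 24
Add(Mul(Mul(Function('r')(-5, 7), l), Pow(Add(-5, 6), 2)), -3225) = Add(Mul(Mul(Mul(2, -5), 24), Pow(Add(-5, 6), 2)), -3225) = Add(Mul(Mul(-10, 24), Pow(1, 2)), -3225) = Add(Mul(-240, 1), -3225) = Add(-240, -3225) = -3465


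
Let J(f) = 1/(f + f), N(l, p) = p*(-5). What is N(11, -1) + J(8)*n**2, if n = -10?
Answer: 45/4 ≈ 11.250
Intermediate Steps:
N(l, p) = -5*p
J(f) = 1/(2*f)
N(11, -1) + J(8)*n**2 = -5*(-1) + ((1/2)/8)*(-10)**2 = 5 + ((1/2)*(1/8))*100 = 5 + (1/16)*100 = 5 + 25/4 = 45/4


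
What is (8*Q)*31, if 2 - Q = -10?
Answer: 2976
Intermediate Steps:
Q = 12 (Q = 2 - 1*(-10) = 2 + 10 = 12)
(8*Q)*31 = (8*12)*31 = 96*31 = 2976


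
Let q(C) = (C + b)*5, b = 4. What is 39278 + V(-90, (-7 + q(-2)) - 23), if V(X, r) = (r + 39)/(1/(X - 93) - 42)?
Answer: 301926509/7687 ≈ 39278.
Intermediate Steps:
q(C) = 20 + 5*C (q(C) = (C + 4)*5 = (4 + C)*5 = 20 + 5*C)
V(X, r) = (39 + r)/(-42 + 1/(-93 + X)) (V(X, r) = (39 + r)/(1/(-93 + X) - 42) = (39 + r)/(-42 + 1/(-93 + X)))
39278 + V(-90, (-7 + q(-2)) - 23) = 39278 + (3627 - 39*(-90) + 93*((-7 + (20 + 5*(-2))) - 23) - 1*(-90)*((-7 + (20 + 5*(-2))) - 23))/(-3907 + 42*(-90)) = 39278 + (3627 + 3510 + 93*((-7 + (20 - 10)) - 23) - 1*(-90)*((-7 + (20 - 10)) - 23))/(-3907 - 3780) = 39278 + (3627 + 3510 + 93*((-7 + 10) - 23) - 1*(-90)*((-7 + 10) - 23))/(-7687) = 39278 - (3627 + 3510 + 93*(3 - 23) - 1*(-90)*(3 - 23))/7687 = 39278 - (3627 + 3510 + 93*(-20) - 1*(-90)*(-20))/7687 = 39278 - (3627 + 3510 - 1860 - 1800)/7687 = 39278 - 1/7687*3477 = 39278 - 3477/7687 = 301926509/7687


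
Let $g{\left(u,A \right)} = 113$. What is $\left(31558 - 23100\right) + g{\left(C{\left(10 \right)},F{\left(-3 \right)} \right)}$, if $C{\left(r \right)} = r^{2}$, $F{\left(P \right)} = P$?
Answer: $8571$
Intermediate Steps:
$\left(31558 - 23100\right) + g{\left(C{\left(10 \right)},F{\left(-3 \right)} \right)} = \left(31558 - 23100\right) + 113 = 8458 + 113 = 8571$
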